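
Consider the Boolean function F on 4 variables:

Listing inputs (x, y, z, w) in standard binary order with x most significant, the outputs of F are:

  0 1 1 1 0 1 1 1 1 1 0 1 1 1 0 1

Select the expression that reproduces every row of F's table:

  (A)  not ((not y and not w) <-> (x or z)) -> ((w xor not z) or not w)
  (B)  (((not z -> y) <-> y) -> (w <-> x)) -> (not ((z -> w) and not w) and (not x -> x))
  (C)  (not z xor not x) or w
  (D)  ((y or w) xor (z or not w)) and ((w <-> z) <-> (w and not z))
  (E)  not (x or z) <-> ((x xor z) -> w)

C

(A): at (0,0,0,0) it gives 1, but F = 0 — eliminated.
(B): at (0,0,1,0) it gives 0, but F = 1 — eliminated.
(D): at (0,0,0,1) it gives 0, but F = 1 — eliminated.
(E): at (0,0,0,0) it gives 1, but F = 0 — eliminated.
Only (C) survives; checking it on all 16 rows confirms it matches F.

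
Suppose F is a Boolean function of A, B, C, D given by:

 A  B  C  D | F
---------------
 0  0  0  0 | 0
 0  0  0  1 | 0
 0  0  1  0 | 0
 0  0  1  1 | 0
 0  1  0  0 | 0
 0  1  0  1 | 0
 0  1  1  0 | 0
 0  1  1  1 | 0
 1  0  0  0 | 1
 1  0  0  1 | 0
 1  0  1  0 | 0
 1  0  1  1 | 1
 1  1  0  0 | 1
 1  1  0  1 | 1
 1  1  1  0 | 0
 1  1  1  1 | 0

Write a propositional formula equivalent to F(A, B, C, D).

F=1 on 4 inputs: (1,0,0,0), (1,0,1,1), (1,1,0,0), (1,1,0,1). Reading each as a conjunction of literals (A·¬B·¬C·¬D, A·¬B·C·D, A·B·¬C·¬D, A·B·¬C·D) and taking the OR gives the canonical DNF.

F(A, B, C, D) = (((((A & ~B) & ~C) & ~D) | (((A & ~B) & C) & D)) | (((A & B) & ~C) & ~D)) | (((A & B) & ~C) & D)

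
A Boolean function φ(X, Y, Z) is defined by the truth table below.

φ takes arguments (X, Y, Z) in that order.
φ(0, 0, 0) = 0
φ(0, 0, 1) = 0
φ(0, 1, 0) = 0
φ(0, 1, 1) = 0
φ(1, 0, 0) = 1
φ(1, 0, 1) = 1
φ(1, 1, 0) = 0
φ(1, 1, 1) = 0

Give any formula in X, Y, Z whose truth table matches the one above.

φ(X, Y, Z) = ((X · Y') · Z') + ((X · Y') · Z)

The 1-rows are (1,0,0), (1,0,1). Each contributes one minterm — X·¬Y·¬Z; X·¬Y·Z — and their disjunction is a sum-of-products form of φ.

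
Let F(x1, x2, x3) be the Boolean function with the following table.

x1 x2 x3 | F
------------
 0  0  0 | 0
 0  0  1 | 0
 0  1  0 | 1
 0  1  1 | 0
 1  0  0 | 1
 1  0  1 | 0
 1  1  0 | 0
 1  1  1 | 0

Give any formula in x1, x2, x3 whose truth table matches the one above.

F=1 on 2 inputs: (0,1,0), (1,0,0). Reading each as a conjunction of literals (¬x1·x2·¬x3, x1·¬x2·¬x3) and taking the OR gives the canonical DNF.

F(x1, x2, x3) = ((x1' · x2) · x3') + ((x1 · x2') · x3')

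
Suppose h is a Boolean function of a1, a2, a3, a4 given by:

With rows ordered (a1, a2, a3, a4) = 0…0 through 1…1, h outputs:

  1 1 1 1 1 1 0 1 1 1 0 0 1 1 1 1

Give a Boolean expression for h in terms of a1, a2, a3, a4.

The 0-rows are (0,1,1,0), (1,0,1,0), (1,0,1,1). Take each as a conjunction (¬a1·a2·a3·¬a4, a1·¬a2·a3·¬a4, a1·¬a2·a3·a4), form their disjunction, and complement — that gives a formula that is 1 everywhere h is.

h(a1, a2, a3, a4) = ¬(((((¬a1 ∧ a2) ∧ a3) ∧ ¬a4) ∨ (((a1 ∧ ¬a2) ∧ a3) ∧ ¬a4)) ∨ (((a1 ∧ ¬a2) ∧ a3) ∧ a4))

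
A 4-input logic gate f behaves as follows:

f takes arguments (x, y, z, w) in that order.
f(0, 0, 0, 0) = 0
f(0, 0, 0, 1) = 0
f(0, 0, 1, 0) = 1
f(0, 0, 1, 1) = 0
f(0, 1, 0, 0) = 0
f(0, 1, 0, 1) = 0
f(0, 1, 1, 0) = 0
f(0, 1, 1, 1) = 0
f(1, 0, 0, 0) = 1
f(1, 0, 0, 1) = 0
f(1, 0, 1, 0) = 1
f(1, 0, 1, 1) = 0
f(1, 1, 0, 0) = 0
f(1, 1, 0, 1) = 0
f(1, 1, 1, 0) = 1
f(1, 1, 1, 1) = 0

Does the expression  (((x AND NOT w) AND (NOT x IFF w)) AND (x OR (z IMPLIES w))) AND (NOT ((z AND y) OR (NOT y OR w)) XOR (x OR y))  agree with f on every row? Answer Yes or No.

No

Evaluate (((x AND NOT w) AND (NOT x IFF w)) AND (x OR (z IMPLIES w))) AND (NOT ((z AND y) OR (NOT y OR w)) XOR (x OR y)) on each row and compare to f:
  x=0, y=0, z=0, w=0: formula gives 0, f = 0 ✓
  x=0, y=0, z=0, w=1: formula gives 0, f = 0 ✓
  x=0, y=0, z=1, w=0: formula gives 0, but f = 1 ✗
Since they disagree at (0,0,1,0), the expression is not a correct formula for f.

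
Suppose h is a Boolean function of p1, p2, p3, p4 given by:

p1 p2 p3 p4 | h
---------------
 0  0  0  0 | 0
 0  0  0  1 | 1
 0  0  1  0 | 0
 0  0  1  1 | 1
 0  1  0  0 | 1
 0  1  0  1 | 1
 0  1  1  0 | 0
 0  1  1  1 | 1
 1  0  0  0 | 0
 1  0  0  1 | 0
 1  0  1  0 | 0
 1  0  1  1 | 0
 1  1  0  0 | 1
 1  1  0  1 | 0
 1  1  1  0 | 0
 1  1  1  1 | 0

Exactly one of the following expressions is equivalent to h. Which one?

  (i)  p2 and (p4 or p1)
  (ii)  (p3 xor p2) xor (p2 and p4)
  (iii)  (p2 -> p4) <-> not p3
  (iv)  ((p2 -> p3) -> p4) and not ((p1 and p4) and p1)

iv

(i): at (0,0,0,1) it gives 0, but h = 1 — eliminated.
(ii): at (0,0,0,1) it gives 0, but h = 1 — eliminated.
(iii): at (0,0,0,0) it gives 1, but h = 0 — eliminated.
That leaves (iv). Evaluating it on every row reproduces the table of h exactly.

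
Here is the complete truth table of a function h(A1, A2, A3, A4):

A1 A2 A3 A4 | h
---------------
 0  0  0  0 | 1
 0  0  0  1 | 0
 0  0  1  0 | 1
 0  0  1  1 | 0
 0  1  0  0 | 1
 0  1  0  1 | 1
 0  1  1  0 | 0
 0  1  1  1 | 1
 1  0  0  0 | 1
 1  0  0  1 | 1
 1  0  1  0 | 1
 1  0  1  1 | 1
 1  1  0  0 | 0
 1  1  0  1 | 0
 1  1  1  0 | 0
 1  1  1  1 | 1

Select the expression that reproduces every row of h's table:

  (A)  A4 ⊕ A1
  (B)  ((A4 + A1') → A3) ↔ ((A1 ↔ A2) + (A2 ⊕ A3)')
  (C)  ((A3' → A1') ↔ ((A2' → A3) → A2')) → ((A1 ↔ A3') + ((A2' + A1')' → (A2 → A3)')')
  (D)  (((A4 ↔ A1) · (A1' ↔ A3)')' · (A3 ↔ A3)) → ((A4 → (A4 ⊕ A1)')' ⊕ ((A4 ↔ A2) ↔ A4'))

(A): at (0,0,0,0) it gives 0, but h = 1 — eliminated.
(B): at (0,0,0,0) it gives 0, but h = 1 — eliminated.
(C): at (0,0,0,0) it gives 0, but h = 1 — eliminated.
Only (D) survives; checking it on all 16 rows confirms it matches h.

D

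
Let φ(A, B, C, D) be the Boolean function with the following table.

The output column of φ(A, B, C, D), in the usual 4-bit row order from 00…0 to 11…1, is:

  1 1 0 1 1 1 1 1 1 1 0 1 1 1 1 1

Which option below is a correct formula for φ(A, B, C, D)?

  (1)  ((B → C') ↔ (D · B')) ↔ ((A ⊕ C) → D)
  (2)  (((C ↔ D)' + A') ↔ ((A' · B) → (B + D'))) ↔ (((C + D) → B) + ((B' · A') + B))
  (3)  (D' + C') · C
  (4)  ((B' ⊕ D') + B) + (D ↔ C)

(1): at (0,0,0,0) it gives 0, but φ = 1 — eliminated.
(2): at (0,0,1,0) it gives 1, but φ = 0 — eliminated.
(3): at (0,0,0,0) it gives 0, but φ = 1 — eliminated.
(4) is the remaining candidate, and it agrees with φ on all 16 inputs.

4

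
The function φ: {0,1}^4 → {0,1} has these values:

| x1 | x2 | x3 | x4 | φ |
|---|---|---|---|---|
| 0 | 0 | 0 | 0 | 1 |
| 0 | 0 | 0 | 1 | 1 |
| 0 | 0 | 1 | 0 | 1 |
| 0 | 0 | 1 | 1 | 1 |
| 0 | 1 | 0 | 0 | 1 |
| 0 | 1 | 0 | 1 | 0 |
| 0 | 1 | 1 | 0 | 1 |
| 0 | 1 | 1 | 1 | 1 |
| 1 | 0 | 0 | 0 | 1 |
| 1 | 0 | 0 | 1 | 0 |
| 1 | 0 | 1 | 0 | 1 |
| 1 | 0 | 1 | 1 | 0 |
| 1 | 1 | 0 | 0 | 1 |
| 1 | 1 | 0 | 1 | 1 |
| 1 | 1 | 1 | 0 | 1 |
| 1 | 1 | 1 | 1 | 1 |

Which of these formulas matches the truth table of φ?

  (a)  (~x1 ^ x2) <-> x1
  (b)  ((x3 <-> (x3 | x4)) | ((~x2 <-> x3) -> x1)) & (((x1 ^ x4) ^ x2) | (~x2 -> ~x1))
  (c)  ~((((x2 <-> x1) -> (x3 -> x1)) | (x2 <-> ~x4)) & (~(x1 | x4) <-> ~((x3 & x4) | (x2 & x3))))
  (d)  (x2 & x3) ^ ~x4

(a) disagrees with φ on (0,0,0,0) (formula → 0, table → 1); rule it out.
(c) disagrees with φ on (0,0,0,0) (formula → 0, table → 1); rule it out.
(d) disagrees with φ on (0,0,0,1) (formula → 0, table → 1); rule it out.
That leaves (b). Evaluating it on every row reproduces the table of φ exactly.

b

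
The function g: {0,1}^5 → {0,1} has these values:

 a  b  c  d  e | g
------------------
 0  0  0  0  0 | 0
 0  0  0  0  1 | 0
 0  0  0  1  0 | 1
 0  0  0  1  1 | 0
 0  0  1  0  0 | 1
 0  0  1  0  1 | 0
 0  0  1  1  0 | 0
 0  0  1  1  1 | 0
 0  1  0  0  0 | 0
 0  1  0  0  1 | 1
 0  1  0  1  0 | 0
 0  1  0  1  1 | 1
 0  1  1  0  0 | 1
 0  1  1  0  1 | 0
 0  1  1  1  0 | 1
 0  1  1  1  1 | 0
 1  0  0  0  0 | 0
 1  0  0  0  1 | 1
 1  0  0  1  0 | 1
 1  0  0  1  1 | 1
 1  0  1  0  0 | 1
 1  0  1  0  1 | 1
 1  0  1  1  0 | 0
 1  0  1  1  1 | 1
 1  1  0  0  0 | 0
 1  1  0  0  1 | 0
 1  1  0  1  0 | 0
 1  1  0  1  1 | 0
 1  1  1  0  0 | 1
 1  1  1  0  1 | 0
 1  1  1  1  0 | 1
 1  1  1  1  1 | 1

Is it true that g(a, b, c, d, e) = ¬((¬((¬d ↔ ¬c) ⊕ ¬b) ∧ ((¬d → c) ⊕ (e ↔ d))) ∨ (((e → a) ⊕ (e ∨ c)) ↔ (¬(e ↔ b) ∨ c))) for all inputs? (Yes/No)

Evaluate ¬((¬((¬d ↔ ¬c) ⊕ ¬b) ∧ ((¬d → c) ⊕ (e ↔ d))) ∨ (((e → a) ⊕ (e ∨ c)) ↔ (¬(e ↔ b) ∨ c))) on each row and compare to g:
  a=0, b=0, c=0, d=0, e=0: formula gives 0, g = 0 ✓
  a=0, b=0, c=0, d=0, e=1: formula gives 0, g = 0 ✓
  a=0, b=0, c=0, d=1, e=0: formula gives 1, g = 1 ✓
  a=0, b=0, c=0, d=1, e=1: formula gives 0, g = 0 ✓
  …and likewise for the remaining 28 rows.
All 32 rows match — the expression computes g exactly.

Yes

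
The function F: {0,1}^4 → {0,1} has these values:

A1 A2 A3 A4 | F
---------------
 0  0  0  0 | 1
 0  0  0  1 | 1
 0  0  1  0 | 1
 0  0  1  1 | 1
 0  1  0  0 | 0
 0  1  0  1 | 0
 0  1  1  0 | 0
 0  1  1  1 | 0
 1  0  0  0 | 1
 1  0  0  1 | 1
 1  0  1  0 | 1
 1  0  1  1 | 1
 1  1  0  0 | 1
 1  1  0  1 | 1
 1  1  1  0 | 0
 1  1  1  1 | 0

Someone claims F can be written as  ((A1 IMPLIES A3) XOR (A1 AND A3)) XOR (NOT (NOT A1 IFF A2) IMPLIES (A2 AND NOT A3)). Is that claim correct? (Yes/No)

Evaluate ((A1 IMPLIES A3) XOR (A1 AND A3)) XOR (NOT (NOT A1 IFF A2) IMPLIES (A2 AND NOT A3)) on each row and compare to F:
  A1=0, A2=0, A3=0, A4=0: formula gives 1, F = 1 ✓
  A1=0, A2=0, A3=0, A4=1: formula gives 1, F = 1 ✓
  A1=0, A2=0, A3=1, A4=0: formula gives 1, F = 1 ✓
  A1=0, A2=0, A3=1, A4=1: formula gives 1, F = 1 ✓
  …and likewise for the remaining 12 rows.
No disagreement on any input; they are logically equivalent.

Yes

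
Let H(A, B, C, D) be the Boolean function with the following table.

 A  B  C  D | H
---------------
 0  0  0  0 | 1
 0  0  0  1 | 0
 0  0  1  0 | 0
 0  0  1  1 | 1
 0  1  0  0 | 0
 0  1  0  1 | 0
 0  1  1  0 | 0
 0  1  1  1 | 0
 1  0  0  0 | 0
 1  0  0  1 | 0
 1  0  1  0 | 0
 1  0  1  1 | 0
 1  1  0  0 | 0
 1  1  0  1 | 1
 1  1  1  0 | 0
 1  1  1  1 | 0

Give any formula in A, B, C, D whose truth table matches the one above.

H(A, B, C, D) = ((((NOT A AND NOT B) AND NOT C) AND NOT D) OR (((NOT A AND NOT B) AND C) AND D)) OR (((A AND B) AND NOT C) AND D)

The 1-rows are (0,0,0,0), (0,0,1,1), (1,1,0,1). Each contributes one minterm — ¬A·¬B·¬C·¬D; ¬A·¬B·C·D; A·B·¬C·D — and their disjunction is a sum-of-products form of H.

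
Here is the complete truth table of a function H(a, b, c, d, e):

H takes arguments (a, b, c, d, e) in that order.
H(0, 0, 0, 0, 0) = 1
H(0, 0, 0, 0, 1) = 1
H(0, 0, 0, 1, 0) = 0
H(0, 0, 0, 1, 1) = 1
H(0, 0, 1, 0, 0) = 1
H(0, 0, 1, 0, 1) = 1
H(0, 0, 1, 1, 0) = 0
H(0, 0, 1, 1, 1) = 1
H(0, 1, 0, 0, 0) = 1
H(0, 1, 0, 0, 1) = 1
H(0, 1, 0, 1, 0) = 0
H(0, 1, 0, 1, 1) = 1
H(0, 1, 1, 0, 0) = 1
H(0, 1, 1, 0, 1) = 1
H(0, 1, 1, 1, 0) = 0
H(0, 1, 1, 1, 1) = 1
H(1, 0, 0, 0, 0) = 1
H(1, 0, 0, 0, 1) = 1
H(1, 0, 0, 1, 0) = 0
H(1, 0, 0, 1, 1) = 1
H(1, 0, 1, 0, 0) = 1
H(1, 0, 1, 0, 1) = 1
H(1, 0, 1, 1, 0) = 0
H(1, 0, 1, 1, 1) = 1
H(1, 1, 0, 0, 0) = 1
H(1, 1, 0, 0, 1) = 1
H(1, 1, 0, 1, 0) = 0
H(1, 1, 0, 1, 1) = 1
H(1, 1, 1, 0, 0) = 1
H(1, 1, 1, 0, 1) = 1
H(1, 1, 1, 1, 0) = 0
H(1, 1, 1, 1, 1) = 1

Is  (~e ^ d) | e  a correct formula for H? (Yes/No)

Evaluate (~e ^ d) | e on each row and compare to H:
  a=0, b=0, c=0, d=0, e=0: formula gives 1, H = 1 ✓
  a=0, b=0, c=0, d=0, e=1: formula gives 1, H = 1 ✓
  a=0, b=0, c=0, d=1, e=0: formula gives 0, H = 0 ✓
  a=0, b=0, c=0, d=1, e=1: formula gives 1, H = 1 ✓
  … (the remaining 28 rows also agree.)
No disagreement on any input; they are logically equivalent.

Yes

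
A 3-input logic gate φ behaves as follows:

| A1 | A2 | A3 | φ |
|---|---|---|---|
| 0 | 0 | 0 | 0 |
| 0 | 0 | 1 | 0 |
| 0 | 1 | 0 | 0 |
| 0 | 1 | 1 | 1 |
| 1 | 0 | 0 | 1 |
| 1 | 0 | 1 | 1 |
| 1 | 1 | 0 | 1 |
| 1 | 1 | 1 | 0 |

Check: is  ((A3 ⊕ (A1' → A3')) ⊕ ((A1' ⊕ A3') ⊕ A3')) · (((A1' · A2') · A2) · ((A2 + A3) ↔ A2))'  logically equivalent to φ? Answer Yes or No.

No

Evaluate ((A3 ⊕ (A1' → A3')) ⊕ ((A1' ⊕ A3') ⊕ A3')) · (((A1' · A2') · A2) · ((A2 + A3) ↔ A2))' on each row and compare to φ:
  A1=0, A2=0, A3=0: formula gives 0, φ = 0 ✓
  A1=0, A2=0, A3=1: formula gives 0, φ = 0 ✓
  A1=0, A2=1, A3=0: formula gives 0, φ = 0 ✓
  A1=0, A2=1, A3=1: formula gives 0, but φ = 1 ✗
A single disagreement suffices: at (0,1,1) they differ, so the formula does not compute φ.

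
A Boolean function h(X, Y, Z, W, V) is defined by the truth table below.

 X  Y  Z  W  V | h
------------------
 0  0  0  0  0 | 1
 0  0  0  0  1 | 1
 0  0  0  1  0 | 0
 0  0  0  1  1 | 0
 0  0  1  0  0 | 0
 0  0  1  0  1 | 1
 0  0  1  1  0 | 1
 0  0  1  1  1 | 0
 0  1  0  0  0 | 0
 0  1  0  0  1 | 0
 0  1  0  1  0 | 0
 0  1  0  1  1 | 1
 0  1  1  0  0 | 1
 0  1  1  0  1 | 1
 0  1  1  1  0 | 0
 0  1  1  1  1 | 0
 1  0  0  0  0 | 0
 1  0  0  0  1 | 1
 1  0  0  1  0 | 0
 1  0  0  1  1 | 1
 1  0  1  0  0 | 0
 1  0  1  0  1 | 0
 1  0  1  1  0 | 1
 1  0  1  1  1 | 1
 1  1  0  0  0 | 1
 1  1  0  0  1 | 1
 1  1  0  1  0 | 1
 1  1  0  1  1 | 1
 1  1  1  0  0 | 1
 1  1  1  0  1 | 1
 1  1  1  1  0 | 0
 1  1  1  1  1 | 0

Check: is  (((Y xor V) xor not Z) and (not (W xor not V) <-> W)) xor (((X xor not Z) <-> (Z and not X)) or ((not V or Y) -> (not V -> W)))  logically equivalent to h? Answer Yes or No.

Evaluate (((Y xor V) xor not Z) and (not (W xor not V) <-> W)) xor (((X xor not Z) <-> (Z and not X)) or ((not V or Y) -> (not V -> W))) on each row and compare to h:
  X=0, Y=0, Z=0, W=0, V=0: formula gives 1, h = 1 ✓
  X=0, Y=0, Z=0, W=0, V=1: formula gives 1, h = 1 ✓
  X=0, Y=0, Z=0, W=1, V=0: formula gives 0, h = 0 ✓
  X=0, Y=0, Z=0, W=1, V=1: formula gives 1, but h = 0 ✗
A single disagreement suffices: at (0,0,0,1,1) they differ, so the formula does not compute h.

No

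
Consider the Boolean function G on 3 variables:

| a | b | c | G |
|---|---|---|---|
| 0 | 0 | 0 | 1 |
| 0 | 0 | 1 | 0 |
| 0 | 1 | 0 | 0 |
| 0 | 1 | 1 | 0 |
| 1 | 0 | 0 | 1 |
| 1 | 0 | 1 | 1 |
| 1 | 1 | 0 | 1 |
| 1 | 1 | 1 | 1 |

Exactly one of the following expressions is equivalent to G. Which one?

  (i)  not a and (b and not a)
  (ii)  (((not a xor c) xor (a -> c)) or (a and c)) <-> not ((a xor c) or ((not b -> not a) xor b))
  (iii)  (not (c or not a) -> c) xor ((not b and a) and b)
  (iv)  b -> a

(i) disagrees with G on (0,0,0) (formula → 0, table → 1); rule it out.
(iii) disagrees with G on (0,0,1) (formula → 1, table → 0); rule it out.
(iv) disagrees with G on (0,0,1) (formula → 1, table → 0); rule it out.
That leaves (ii). Evaluating it on every row reproduces the table of G exactly.

ii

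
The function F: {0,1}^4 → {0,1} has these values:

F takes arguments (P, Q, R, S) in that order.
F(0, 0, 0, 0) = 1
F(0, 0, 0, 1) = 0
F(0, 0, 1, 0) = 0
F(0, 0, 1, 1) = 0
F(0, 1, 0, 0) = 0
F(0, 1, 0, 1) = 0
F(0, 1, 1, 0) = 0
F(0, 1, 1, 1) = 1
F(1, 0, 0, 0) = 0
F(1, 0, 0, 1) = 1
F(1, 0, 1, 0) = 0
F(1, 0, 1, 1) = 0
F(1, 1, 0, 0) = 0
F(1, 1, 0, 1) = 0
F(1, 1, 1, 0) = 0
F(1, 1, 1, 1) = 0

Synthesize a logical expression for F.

The 1-rows are (0,0,0,0), (0,1,1,1), (1,0,0,1). Each contributes one minterm — ¬P·¬Q·¬R·¬S; ¬P·Q·R·S; P·¬Q·¬R·S — and their disjunction is a sum-of-products form of F.

F(P, Q, R, S) = ((((P' · Q') · R') · S') + (((P' · Q) · R) · S)) + (((P · Q') · R') · S)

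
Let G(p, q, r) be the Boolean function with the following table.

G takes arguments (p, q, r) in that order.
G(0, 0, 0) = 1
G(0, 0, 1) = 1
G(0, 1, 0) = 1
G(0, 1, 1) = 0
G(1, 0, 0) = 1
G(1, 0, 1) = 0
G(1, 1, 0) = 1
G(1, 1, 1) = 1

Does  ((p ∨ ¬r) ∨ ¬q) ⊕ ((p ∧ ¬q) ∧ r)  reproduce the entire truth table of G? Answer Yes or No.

Test each input against both G and the formula:
  p=0, q=0, r=0: formula gives 1, G = 1 ✓
  p=0, q=0, r=1: formula gives 1, G = 1 ✓
  p=0, q=1, r=0: formula gives 1, G = 1 ✓
  p=0, q=1, r=1: formula gives 0, G = 0 ✓
  p=1, q=0, r=0: formula gives 1, G = 1 ✓
  … (the remaining 3 rows also agree.)
No disagreement on any input; they are logically equivalent.

Yes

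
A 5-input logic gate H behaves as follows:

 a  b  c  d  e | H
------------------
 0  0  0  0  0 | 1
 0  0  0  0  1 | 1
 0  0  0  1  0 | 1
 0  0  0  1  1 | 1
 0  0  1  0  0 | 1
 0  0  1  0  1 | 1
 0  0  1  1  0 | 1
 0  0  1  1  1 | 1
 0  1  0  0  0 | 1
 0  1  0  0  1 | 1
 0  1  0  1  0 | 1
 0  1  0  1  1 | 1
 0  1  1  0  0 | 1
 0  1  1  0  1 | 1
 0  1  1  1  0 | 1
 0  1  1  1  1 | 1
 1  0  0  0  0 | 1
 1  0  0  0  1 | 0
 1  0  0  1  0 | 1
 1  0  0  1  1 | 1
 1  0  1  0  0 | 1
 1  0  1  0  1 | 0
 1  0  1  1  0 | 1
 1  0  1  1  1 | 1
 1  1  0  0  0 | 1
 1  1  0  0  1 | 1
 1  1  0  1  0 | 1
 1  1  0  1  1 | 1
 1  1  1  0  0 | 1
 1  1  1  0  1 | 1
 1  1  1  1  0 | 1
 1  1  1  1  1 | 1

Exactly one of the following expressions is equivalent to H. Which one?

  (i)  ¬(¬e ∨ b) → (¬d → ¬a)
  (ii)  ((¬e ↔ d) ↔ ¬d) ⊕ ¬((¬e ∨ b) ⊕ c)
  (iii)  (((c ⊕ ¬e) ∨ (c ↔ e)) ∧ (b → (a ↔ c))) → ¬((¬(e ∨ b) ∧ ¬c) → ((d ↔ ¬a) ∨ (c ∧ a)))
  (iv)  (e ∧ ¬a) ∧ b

i

(ii) fails at (0,0,0,0,0): the formula yields 0, H is 1.
(iii) fails at (0,0,0,1,0): the formula yields 0, H is 1.
(iv) fails at (0,0,0,0,0): the formula yields 0, H is 1.
(i) is the remaining candidate, and it agrees with H on all 32 inputs.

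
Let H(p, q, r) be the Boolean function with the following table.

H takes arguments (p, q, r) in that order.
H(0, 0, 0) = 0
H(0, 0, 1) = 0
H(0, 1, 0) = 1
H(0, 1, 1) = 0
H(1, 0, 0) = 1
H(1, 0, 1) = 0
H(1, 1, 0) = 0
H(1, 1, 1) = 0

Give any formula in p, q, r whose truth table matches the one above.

H(p, q, r) = ((not p and q) and not r) or ((p and not q) and not r)

H=1 on 2 inputs: (0,1,0), (1,0,0). Reading each as a conjunction of literals (¬p·q·¬r, p·¬q·¬r) and taking the OR gives the canonical DNF.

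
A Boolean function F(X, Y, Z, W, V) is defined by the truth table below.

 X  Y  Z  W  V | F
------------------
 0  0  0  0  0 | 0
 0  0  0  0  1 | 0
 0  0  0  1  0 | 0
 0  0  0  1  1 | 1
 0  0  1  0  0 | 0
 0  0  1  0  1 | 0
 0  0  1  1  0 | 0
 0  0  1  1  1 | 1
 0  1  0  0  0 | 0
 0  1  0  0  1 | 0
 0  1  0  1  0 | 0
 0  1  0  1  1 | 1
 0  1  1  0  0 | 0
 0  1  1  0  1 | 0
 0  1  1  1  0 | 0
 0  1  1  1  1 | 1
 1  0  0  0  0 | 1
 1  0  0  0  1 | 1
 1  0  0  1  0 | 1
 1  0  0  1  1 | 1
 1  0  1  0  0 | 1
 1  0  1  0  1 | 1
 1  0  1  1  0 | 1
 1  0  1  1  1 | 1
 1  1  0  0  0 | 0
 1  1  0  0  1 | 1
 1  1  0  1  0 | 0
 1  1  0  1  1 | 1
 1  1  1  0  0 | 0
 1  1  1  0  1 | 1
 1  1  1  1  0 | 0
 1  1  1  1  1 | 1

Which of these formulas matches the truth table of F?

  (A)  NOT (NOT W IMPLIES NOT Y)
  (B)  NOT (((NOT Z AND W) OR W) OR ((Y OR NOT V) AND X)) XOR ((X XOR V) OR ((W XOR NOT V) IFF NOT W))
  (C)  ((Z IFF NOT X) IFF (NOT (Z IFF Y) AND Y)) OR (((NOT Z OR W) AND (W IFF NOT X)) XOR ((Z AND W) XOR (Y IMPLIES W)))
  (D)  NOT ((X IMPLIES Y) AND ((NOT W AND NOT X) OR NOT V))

(A): at (0,0,0,1,1) it gives 0, but F = 1 — eliminated.
(B): at (0,0,0,1,0) it gives 1, but F = 0 — eliminated.
(C): at (0,0,0,0,0) it gives 1, but F = 0 — eliminated.
That leaves (D). Evaluating it on every row reproduces the table of F exactly.

D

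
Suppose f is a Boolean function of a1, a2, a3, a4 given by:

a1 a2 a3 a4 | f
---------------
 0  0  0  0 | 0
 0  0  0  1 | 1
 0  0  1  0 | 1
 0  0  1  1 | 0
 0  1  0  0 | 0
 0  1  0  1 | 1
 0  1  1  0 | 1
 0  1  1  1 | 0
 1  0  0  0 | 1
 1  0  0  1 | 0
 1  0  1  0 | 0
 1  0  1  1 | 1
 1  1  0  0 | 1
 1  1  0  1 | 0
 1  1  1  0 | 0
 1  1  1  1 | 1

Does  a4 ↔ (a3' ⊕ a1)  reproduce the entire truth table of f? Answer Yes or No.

Yes

Check the formula against f row by row:
  a1=0, a2=0, a3=0, a4=0: formula gives 0, f = 0 ✓
  a1=0, a2=0, a3=0, a4=1: formula gives 1, f = 1 ✓
  a1=0, a2=0, a3=1, a4=0: formula gives 1, f = 1 ✓
  a1=0, a2=0, a3=1, a4=1: formula gives 0, f = 0 ✓
  … (the remaining 12 rows also agree.)
All 16 rows match — the expression computes f exactly.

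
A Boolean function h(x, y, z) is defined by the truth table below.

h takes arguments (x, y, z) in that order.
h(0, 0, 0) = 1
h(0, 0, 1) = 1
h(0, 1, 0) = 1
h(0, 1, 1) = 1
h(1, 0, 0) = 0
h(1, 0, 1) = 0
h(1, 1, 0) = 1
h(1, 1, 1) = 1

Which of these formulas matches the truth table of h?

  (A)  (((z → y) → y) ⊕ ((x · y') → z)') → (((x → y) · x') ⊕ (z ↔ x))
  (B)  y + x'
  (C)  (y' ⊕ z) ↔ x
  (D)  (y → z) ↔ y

B

(A) disagrees with h on (0,1,0) (formula → 0, table → 1); rule it out.
(C) disagrees with h on (0,0,0) (formula → 0, table → 1); rule it out.
(D) disagrees with h on (0,0,0) (formula → 0, table → 1); rule it out.
That leaves (B). Evaluating it on every row reproduces the table of h exactly.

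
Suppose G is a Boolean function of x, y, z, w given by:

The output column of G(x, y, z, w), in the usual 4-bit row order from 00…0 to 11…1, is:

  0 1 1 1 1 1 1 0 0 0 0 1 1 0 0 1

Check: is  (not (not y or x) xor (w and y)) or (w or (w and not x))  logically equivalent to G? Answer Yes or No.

Check the formula against G row by row:
  x=0, y=0, z=0, w=0: formula gives 0, G = 0 ✓
  x=0, y=0, z=0, w=1: formula gives 1, G = 1 ✓
  x=0, y=0, z=1, w=0: formula gives 0, but G = 1 ✗
Since they disagree at (0,0,1,0), the expression is not a correct formula for G.

No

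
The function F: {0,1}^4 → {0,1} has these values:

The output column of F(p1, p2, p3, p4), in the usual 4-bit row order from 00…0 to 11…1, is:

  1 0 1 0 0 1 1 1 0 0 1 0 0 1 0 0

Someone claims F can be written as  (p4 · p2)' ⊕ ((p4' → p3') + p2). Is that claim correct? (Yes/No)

Test each input against both F and the formula:
  p1=0, p2=0, p3=0, p4=0: formula gives 0, but F = 1 ✗
Row (0,0,0,0) is a counterexample, so the formula is not equivalent to F.

No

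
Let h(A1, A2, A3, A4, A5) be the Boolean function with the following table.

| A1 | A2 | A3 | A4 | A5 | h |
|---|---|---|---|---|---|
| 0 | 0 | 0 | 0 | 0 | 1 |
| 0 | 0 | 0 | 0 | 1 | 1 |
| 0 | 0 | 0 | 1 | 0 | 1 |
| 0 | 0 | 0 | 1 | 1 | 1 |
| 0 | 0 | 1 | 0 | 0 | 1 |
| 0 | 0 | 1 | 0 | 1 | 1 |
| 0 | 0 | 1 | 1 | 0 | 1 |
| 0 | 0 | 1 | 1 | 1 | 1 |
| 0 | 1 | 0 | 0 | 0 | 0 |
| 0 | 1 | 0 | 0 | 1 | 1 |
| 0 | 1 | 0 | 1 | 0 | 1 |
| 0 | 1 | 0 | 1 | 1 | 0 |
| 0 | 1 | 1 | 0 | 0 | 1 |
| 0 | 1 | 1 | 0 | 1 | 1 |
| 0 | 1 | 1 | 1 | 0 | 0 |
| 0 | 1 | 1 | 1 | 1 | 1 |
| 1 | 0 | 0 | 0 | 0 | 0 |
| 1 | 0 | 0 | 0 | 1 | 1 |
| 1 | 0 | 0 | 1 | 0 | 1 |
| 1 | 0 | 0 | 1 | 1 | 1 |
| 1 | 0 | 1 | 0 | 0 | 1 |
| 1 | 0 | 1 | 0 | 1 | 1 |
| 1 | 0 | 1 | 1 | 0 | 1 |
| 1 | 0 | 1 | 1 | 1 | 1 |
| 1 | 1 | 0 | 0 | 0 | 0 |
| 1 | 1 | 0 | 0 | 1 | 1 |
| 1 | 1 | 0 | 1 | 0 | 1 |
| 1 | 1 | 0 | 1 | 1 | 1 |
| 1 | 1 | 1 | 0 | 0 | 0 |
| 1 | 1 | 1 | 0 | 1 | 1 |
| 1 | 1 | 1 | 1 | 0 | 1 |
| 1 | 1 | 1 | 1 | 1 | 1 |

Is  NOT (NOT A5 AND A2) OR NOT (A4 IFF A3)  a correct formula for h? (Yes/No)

No

Evaluate NOT (NOT A5 AND A2) OR NOT (A4 IFF A3) on each row and compare to h:
  A1=0, A2=0, A3=0, A4=0, A5=0: formula gives 1, h = 1 ✓
  A1=0, A2=0, A3=0, A4=0, A5=1: formula gives 1, h = 1 ✓
  A1=0, A2=0, A3=0, A4=1, A5=0: formula gives 1, h = 1 ✓
  A1=0, A2=0, A3=0, A4=1, A5=1: formula gives 1, h = 1 ✓
  …
  A1=0, A2=1, A3=0, A4=1, A5=1: formula gives 1, but h = 0 ✗
A single disagreement suffices: at (0,1,0,1,1) they differ, so the formula does not compute h.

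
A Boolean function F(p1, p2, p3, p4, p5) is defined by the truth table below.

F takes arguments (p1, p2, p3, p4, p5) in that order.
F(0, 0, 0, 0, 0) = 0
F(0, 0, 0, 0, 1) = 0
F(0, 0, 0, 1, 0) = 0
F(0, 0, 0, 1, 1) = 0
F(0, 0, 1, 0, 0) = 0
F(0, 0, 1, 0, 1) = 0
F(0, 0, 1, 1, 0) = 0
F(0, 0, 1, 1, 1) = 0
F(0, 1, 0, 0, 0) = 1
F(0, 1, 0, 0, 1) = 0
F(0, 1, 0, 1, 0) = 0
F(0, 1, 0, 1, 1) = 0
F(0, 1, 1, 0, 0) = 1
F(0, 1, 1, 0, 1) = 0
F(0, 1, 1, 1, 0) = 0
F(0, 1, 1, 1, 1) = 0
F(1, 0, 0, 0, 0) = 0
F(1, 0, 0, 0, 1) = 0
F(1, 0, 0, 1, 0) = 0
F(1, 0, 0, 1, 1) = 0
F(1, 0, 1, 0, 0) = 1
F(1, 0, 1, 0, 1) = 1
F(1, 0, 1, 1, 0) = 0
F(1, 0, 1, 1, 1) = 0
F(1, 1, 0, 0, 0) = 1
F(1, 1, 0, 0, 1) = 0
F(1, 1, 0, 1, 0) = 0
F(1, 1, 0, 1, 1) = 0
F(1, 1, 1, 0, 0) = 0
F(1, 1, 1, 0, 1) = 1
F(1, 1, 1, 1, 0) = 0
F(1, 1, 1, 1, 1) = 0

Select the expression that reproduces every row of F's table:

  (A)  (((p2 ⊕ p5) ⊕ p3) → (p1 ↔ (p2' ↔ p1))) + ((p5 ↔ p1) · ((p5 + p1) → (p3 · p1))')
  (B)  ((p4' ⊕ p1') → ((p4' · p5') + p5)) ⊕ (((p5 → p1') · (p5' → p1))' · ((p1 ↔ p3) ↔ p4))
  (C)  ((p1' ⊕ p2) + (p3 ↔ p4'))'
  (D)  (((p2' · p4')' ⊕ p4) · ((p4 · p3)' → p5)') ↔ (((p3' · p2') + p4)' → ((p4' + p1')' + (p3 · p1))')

(A) fails at (0,0,0,0,0): the formula yields 1, F is 0.
(B) fails at (0,0,0,0,0): the formula yields 1, F is 0.
(C) fails at (0,1,0,0,1): the formula yields 1, F is 0.
(D) is the remaining candidate, and it agrees with F on all 32 inputs.

D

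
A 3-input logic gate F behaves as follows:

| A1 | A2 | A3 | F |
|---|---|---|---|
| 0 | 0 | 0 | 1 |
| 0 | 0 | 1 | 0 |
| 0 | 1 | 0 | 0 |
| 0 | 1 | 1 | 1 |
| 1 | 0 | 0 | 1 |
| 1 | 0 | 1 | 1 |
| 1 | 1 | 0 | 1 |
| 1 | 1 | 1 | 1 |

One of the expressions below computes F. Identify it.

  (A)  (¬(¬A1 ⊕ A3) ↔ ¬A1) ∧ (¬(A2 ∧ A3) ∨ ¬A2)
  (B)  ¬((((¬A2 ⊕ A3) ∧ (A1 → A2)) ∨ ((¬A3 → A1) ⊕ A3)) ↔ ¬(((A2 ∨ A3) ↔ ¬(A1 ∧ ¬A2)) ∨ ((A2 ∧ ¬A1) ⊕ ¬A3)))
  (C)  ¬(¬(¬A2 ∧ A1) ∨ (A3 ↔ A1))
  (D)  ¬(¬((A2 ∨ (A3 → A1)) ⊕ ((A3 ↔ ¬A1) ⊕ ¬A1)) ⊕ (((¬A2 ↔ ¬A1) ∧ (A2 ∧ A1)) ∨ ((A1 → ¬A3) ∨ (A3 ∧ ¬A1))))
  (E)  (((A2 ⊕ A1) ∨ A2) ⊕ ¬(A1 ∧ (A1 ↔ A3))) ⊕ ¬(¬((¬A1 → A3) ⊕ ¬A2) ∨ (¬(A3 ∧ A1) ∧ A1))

B

(A) disagrees with F on (0,0,0) (formula → 0, table → 1); rule it out.
(C) disagrees with F on (0,0,0) (formula → 0, table → 1); rule it out.
(D) disagrees with F on (0,0,1) (formula → 1, table → 0); rule it out.
(E) disagrees with F on (0,0,0) (formula → 0, table → 1); rule it out.
That leaves (B). Evaluating it on every row reproduces the table of F exactly.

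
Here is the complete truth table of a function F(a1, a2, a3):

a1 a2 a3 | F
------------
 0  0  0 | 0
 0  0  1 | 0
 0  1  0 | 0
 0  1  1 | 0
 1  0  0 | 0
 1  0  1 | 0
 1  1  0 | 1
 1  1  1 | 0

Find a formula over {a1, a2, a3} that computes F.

F is 1 on exactly one input, (1,1,0), whose minterm is a1·a2·¬a3. So F is just that conjunction.

F(a1, a2, a3) = (a1 & a2) & ~a3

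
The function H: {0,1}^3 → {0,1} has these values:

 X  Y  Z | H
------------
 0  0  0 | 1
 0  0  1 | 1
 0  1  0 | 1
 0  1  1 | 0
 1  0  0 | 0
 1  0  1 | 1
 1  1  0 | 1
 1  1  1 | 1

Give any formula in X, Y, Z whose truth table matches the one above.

H(X, Y, Z) = not (((not X and Y) and Z) or ((X and not Y) and not Z))

The 0-rows are (0,1,1), (1,0,0). Take each as a conjunction (¬X·Y·Z, X·¬Y·¬Z), form their disjunction, and complement — that gives a formula that is 1 everywhere H is.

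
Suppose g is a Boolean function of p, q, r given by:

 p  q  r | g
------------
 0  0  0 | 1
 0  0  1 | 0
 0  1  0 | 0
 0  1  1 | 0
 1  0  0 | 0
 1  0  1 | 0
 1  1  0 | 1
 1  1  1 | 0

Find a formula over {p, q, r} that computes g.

Collect the rows where g=1 — (0,0,0), (1,1,0) — and write one minterm per row: ¬p·¬q·¬r, p·q·¬r. Their union (logical OR) reproduces the table exactly.

g(p, q, r) = ((~p & ~q) & ~r) | ((p & q) & ~r)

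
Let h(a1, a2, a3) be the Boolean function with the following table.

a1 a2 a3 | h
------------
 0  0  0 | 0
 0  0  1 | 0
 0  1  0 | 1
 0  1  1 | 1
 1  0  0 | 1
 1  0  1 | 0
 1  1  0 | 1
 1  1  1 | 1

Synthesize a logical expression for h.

There are just 3 zero rows: (0,0,0), (0,0,1), (1,0,1). Their minterms are ¬a1·¬a2·¬a3, ¬a1·¬a2·a3, a1·¬a2·a3; the OR of those covers precisely the 0-outputs, and negating it yields h.

h(a1, a2, a3) = ~((((~a1 & ~a2) & ~a3) | ((~a1 & ~a2) & a3)) | ((a1 & ~a2) & a3))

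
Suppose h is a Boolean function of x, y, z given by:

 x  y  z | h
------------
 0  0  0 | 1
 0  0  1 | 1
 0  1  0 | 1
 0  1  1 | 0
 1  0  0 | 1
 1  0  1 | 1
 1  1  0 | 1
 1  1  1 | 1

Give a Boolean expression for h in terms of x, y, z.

h is 0 on exactly one input, (0,1,1), whose minterm is ¬x·y·z. So h is the negation of that single conjunction.

h(x, y, z) = ~((~x & y) & z)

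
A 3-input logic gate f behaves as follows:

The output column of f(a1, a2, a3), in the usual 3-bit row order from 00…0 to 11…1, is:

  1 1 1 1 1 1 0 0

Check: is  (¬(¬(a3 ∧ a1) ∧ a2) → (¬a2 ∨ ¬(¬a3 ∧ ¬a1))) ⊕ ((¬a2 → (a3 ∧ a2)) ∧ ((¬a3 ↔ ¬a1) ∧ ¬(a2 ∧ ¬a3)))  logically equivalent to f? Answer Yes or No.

Check the formula against f row by row:
  a1=0, a2=0, a3=0: formula gives 1, f = 1 ✓
  a1=0, a2=0, a3=1: formula gives 1, f = 1 ✓
  a1=0, a2=1, a3=0: formula gives 1, f = 1 ✓
  a1=0, a2=1, a3=1: formula gives 1, f = 1 ✓
  a1=1, a2=0, a3=0: formula gives 1, f = 1 ✓
  …
  a1=1, a2=1, a3=0: formula gives 1, but f = 0 ✗
A single disagreement suffices: at (1,1,0) they differ, so the formula does not compute f.

No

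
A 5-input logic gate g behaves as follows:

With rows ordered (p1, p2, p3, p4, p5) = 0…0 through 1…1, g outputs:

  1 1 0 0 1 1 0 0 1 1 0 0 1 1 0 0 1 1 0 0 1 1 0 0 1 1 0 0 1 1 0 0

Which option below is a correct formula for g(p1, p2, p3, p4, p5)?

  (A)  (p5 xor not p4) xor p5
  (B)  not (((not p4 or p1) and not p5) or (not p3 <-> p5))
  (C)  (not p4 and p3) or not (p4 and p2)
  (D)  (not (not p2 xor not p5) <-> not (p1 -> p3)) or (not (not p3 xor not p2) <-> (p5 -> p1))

A

(B) disagrees with g on (0,0,0,0,0) (formula → 0, table → 1); rule it out.
(C) disagrees with g on (0,0,0,1,0) (formula → 1, table → 0); rule it out.
(D) disagrees with g on (0,0,0,1,0) (formula → 1, table → 0); rule it out.
(A) is the remaining candidate, and it agrees with g on all 32 inputs.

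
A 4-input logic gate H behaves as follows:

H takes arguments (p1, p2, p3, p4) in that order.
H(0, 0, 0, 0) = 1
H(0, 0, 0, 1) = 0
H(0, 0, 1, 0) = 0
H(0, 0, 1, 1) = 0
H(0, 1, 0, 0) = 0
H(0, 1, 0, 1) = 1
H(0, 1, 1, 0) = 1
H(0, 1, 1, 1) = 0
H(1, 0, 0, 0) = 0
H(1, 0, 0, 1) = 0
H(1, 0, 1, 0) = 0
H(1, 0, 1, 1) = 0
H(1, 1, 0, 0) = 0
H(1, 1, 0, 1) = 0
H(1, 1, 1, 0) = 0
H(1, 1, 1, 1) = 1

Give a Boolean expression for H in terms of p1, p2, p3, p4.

H(p1, p2, p3, p4) = (((((not p1 and not p2) and not p3) and not p4) or (((not p1 and p2) and not p3) and p4)) or (((not p1 and p2) and p3) and not p4)) or (((p1 and p2) and p3) and p4)

H=1 on 4 inputs: (0,0,0,0), (0,1,0,1), (0,1,1,0), (1,1,1,1). Reading each as a conjunction of literals (¬p1·¬p2·¬p3·¬p4, ¬p1·p2·¬p3·p4, ¬p1·p2·p3·¬p4, p1·p2·p3·p4) and taking the OR gives the canonical DNF.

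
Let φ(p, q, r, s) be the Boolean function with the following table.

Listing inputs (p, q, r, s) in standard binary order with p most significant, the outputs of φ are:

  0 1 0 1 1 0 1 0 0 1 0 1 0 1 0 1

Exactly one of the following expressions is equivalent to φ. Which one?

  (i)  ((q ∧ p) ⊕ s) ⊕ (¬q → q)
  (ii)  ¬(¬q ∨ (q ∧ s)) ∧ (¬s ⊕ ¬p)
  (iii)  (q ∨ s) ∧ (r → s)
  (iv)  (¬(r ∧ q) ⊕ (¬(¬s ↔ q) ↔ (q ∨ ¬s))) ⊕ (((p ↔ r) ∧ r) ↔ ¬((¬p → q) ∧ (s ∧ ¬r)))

i

(ii) fails at (0,0,0,1): the formula yields 0, φ is 1.
(iii) fails at (0,1,0,1): the formula yields 1, φ is 0.
(iv) fails at (0,0,0,1): the formula yields 0, φ is 1.
(i) is the remaining candidate, and it agrees with φ on all 16 inputs.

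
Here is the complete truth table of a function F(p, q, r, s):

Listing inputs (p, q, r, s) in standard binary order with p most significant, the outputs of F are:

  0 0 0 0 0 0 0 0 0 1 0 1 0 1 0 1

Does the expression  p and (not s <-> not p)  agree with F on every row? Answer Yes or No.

Yes

Test each input against both F and the formula:
  p=0, q=0, r=0, s=0: formula gives 0, F = 0 ✓
  p=0, q=0, r=0, s=1: formula gives 0, F = 0 ✓
  p=0, q=0, r=1, s=0: formula gives 0, F = 0 ✓
  p=0, q=0, r=1, s=1: formula gives 0, F = 0 ✓
  …and likewise for the remaining 12 rows.
No disagreement on any input; they are logically equivalent.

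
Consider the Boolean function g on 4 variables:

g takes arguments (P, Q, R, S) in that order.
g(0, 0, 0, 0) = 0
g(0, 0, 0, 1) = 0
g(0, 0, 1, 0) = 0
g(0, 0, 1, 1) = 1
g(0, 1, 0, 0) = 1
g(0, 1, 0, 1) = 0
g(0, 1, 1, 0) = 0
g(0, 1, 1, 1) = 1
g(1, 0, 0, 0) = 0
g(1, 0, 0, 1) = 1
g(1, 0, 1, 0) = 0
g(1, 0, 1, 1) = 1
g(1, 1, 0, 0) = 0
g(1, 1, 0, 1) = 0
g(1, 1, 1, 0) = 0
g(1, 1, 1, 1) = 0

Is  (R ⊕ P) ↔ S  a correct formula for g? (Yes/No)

Test each input against both g and the formula:
  P=0, Q=0, R=0, S=0: formula gives 1, but g = 0 ✗
Since they disagree at (0,0,0,0), the expression is not a correct formula for g.

No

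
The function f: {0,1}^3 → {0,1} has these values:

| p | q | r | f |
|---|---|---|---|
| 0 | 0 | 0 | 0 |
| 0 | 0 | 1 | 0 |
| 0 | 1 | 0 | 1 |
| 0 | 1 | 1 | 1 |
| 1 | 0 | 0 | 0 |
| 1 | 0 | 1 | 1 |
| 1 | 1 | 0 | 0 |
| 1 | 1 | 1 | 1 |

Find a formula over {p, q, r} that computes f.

f(p, q, r) = ((((~p & q) & ~r) | ((~p & q) & r)) | ((p & ~q) & r)) | ((p & q) & r)

f=1 on 4 inputs: (0,1,0), (0,1,1), (1,0,1), (1,1,1). Reading each as a conjunction of literals (¬p·q·¬r, ¬p·q·r, p·¬q·r, p·q·r) and taking the OR gives the canonical DNF.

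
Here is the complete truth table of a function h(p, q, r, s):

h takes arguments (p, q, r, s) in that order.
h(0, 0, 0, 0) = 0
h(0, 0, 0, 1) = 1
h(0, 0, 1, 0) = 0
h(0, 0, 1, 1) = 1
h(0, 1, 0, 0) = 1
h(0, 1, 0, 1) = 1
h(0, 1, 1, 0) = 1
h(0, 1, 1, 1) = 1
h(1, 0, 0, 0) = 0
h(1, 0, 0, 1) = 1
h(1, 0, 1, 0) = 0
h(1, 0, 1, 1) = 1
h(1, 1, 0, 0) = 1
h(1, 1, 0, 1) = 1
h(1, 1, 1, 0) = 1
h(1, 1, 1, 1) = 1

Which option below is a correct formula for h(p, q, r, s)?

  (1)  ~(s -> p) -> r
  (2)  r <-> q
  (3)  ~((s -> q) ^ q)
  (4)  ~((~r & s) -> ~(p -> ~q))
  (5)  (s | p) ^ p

(1): at (0,0,0,0) it gives 1, but h = 0 — eliminated.
(2): at (0,0,0,0) it gives 1, but h = 0 — eliminated.
(4): at (0,0,1,1) it gives 0, but h = 1 — eliminated.
(5): at (0,1,0,0) it gives 0, but h = 1 — eliminated.
That leaves (3). Evaluating it on every row reproduces the table of h exactly.

3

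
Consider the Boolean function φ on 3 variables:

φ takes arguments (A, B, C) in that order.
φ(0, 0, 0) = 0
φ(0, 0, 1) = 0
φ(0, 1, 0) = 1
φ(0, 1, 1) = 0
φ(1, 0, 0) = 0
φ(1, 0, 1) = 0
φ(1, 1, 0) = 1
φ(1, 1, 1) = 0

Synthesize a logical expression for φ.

Collect the rows where φ=1 — (0,1,0), (1,1,0) — and write one minterm per row: ¬A·B·¬C, A·B·¬C. Their union (logical OR) reproduces the table exactly.

φ(A, B, C) = ((¬A ∧ B) ∧ ¬C) ∨ ((A ∧ B) ∧ ¬C)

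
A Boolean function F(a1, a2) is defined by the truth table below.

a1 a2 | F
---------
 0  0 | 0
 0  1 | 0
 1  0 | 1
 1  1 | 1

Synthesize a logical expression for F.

The output simply equals a1.

F(a1, a2) = a1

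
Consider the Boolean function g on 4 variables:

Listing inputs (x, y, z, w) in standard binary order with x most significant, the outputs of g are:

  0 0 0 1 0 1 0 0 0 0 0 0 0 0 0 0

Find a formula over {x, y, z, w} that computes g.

g=1 on 2 inputs: (0,0,1,1), (0,1,0,1). Reading each as a conjunction of literals (¬x·¬y·z·w, ¬x·y·¬z·w) and taking the OR gives the canonical DNF.

g(x, y, z, w) = (((not x and not y) and z) and w) or (((not x and y) and not z) and w)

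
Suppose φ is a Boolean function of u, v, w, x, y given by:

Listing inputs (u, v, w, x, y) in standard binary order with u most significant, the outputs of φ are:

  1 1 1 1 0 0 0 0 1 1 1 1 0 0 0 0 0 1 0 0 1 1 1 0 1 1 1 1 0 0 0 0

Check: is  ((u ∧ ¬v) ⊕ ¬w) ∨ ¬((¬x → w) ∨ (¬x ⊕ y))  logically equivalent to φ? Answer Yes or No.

Check the formula against φ row by row:
  u=0, v=0, w=0, x=0, y=0: formula gives 1, φ = 1 ✓
  u=0, v=0, w=0, x=0, y=1: formula gives 1, φ = 1 ✓
  u=0, v=0, w=0, x=1, y=0: formula gives 1, φ = 1 ✓
  u=0, v=0, w=0, x=1, y=1: formula gives 1, φ = 1 ✓
  …
  u=1, v=0, w=1, x=1, y=1: formula gives 1, but φ = 0 ✗
A single disagreement suffices: at (1,0,1,1,1) they differ, so the formula does not compute φ.

No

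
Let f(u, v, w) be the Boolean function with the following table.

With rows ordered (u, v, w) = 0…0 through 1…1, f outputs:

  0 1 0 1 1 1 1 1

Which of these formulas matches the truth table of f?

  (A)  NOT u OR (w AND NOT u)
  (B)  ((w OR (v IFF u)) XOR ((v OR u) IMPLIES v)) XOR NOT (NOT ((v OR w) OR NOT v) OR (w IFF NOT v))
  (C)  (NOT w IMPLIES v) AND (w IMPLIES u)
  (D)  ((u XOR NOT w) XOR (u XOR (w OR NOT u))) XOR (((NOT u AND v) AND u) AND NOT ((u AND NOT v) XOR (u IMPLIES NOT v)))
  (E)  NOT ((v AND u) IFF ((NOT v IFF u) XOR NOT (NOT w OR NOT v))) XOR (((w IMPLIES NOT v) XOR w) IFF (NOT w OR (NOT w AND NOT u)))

D

(A): at (0,0,0) it gives 1, but f = 0 — eliminated.
(B): at (0,0,0) it gives 1, but f = 0 — eliminated.
(C): at (0,0,1) it gives 0, but f = 1 — eliminated.
(E): at (0,0,0) it gives 1, but f = 0 — eliminated.
That leaves (D). Evaluating it on every row reproduces the table of f exactly.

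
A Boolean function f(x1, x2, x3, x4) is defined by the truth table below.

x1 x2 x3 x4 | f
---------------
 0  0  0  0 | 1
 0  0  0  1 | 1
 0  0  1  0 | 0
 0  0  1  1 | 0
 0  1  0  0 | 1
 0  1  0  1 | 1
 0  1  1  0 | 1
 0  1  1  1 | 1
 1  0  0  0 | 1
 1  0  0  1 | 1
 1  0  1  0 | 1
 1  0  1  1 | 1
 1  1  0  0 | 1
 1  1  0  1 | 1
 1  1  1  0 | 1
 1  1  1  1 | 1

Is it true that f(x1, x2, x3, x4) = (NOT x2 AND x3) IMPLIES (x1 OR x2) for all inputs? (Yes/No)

Test each input against both f and the formula:
  x1=0, x2=0, x3=0, x4=0: formula gives 1, f = 1 ✓
  x1=0, x2=0, x3=0, x4=1: formula gives 1, f = 1 ✓
  x1=0, x2=0, x3=1, x4=0: formula gives 0, f = 0 ✓
  x1=0, x2=0, x3=1, x4=1: formula gives 0, f = 0 ✓
  … (the remaining 12 rows also agree.)
All 16 rows match — the expression computes f exactly.

Yes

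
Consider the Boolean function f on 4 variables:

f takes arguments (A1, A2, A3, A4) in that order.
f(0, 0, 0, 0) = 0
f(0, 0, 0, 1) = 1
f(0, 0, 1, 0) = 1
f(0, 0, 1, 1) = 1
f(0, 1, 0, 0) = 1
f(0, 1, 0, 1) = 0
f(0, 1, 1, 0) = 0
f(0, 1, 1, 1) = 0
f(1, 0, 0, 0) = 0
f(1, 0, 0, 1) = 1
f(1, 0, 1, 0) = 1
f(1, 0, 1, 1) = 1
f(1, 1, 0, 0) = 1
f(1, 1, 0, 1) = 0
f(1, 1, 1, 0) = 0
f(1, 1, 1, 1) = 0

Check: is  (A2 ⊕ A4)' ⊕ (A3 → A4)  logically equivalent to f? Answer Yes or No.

Check the formula against f row by row:
  A1=0, A2=0, A3=0, A4=0: formula gives 0, f = 0 ✓
  A1=0, A2=0, A3=0, A4=1: formula gives 1, f = 1 ✓
  A1=0, A2=0, A3=1, A4=0: formula gives 1, f = 1 ✓
  A1=0, A2=0, A3=1, A4=1: formula gives 1, f = 1 ✓
  … (the remaining 12 rows also agree.)
All 16 rows match — the expression computes f exactly.

Yes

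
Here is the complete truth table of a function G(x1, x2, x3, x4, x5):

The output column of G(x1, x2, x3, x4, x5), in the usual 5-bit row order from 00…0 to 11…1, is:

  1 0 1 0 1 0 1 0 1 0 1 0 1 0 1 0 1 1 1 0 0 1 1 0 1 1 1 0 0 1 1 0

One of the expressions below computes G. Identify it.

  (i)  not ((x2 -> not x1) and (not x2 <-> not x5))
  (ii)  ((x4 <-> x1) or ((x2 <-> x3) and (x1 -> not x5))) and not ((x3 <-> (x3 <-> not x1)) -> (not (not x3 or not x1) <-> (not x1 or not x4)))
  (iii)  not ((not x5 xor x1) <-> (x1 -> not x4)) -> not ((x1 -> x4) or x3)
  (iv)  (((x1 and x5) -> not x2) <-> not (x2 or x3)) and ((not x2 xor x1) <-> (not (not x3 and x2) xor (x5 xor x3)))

(i) disagrees with G on (0,0,0,0,0) (formula → 0, table → 1); rule it out.
(ii) disagrees with G on (0,0,0,0,1) (formula → 1, table → 0); rule it out.
(iv) disagrees with G on (0,0,1,0,0) (formula → 0, table → 1); rule it out.
(iii) is the remaining candidate, and it agrees with G on all 32 inputs.

iii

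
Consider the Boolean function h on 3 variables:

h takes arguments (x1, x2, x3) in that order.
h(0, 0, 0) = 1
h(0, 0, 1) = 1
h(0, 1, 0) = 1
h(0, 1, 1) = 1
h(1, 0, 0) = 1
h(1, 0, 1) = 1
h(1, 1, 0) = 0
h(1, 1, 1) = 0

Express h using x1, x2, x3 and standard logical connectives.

h(x1, x2, x3) = (((x1 · x2) · x3') + ((x1 · x2) · x3))'

The 0-rows are (1,1,0), (1,1,1). Take each as a conjunction (x1·x2·¬x3, x1·x2·x3), form their disjunction, and complement — that gives a formula that is 1 everywhere h is.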